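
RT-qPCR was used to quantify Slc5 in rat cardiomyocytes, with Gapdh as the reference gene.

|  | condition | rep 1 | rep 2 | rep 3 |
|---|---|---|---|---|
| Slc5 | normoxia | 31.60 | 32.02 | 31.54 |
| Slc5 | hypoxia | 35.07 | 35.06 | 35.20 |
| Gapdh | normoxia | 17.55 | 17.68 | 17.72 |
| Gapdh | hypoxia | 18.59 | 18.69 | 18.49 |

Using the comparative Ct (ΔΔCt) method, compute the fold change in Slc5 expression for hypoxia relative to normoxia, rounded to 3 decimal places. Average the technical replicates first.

0.183

Mean Ct: Slc5 normoxia 31.720; Slc5 hypoxia 35.110; Gapdh normoxia 17.650; Gapdh hypoxia 18.590
ΔCt(normoxia) = 31.720 − 17.650 = 14.070
ΔCt(hypoxia) = 35.110 − 18.590 = 16.520
ΔΔCt = 16.520 − 14.070 = 2.450
Fold change = 2^(−2.450) = 0.1830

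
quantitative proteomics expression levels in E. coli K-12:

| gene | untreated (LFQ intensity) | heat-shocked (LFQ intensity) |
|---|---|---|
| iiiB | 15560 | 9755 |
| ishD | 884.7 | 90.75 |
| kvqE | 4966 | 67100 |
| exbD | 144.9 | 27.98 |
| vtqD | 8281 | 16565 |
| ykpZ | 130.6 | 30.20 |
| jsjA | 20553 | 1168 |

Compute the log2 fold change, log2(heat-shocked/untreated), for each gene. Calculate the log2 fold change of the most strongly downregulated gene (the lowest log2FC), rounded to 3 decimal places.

log2(9755/15560) = -0.674  (iiiB)
log2(90.75/884.7) = -3.285  (ishD)
log2(67100/4966) = 3.756  (kvqE)
log2(27.98/144.9) = -2.373  (exbD)
log2(16565/8281) = 1.000  (vtqD)
log2(30.20/130.6) = -2.113  (ykpZ)
log2(1168/20553) = -4.137  (jsjA)
jsjA is most strongly downregulated.

-4.137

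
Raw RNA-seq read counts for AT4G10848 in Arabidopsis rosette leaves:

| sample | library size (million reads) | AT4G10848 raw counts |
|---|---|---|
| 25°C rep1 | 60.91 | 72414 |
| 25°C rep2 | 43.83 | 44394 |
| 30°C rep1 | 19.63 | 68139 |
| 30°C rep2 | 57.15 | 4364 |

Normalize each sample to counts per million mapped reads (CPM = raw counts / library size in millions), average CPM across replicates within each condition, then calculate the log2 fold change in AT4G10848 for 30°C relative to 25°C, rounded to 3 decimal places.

0.688

CPM(25°C rep1) = 72414 / 60.91 = 1188.8688
CPM(25°C rep2) = 44394 / 43.83 = 1012.8679
CPM(30°C rep1) = 68139 / 19.63 = 3471.1666
CPM(30°C rep2) = 4364 / 57.15 = 76.3605
mean CPM(25°C) = 1100.8684; mean CPM(30°C) = 1773.7635
Fold change = 1773.7635 / 1100.8684 = 1.61124
log2(1.61124) = 0.6882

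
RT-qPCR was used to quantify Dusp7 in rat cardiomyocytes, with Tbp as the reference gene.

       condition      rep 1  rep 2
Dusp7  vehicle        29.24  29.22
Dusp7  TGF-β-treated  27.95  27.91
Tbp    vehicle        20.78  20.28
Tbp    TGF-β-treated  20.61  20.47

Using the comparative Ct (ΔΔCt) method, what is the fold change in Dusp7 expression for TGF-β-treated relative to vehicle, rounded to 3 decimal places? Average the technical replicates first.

Mean Ct: Dusp7 vehicle 29.230; Dusp7 TGF-β-treated 27.930; Tbp vehicle 20.530; Tbp TGF-β-treated 20.540
ΔCt(vehicle) = 29.230 − 20.530 = 8.700
ΔCt(TGF-β-treated) = 27.930 − 20.540 = 7.390
ΔΔCt = 7.390 − 8.700 = -1.310
Fold change = 2^(−(-1.310)) = 2^1.310 = 2.4794

2.479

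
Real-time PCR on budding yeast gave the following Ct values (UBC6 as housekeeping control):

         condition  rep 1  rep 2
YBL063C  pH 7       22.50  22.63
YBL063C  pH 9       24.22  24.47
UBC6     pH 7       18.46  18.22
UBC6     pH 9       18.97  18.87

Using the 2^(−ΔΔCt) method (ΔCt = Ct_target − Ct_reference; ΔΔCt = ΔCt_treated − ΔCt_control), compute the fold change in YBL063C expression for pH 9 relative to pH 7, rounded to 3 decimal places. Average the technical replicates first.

0.435

Mean Ct: YBL063C pH 7 22.565; YBL063C pH 9 24.345; UBC6 pH 7 18.340; UBC6 pH 9 18.920
ΔCt(pH 7) = 22.565 − 18.340 = 4.225
ΔCt(pH 9) = 24.345 − 18.920 = 5.425
ΔΔCt = 5.425 − 4.225 = 1.200
Fold change = 2^(−1.200) = 0.4353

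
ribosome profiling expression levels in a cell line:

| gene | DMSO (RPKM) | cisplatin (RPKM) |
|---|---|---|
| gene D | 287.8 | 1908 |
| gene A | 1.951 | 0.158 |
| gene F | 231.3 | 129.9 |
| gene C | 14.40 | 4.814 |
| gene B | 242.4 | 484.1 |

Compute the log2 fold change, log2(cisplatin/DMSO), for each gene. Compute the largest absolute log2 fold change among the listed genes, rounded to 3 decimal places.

3.626

log2(1908/287.8) = 2.729  (gene D)
log2(0.158/1.951) = -3.626  (gene A)
log2(129.9/231.3) = -0.832  (gene F)
log2(4.814/14.40) = -1.581  (gene C)
log2(484.1/242.4) = 0.998  (gene B)
The largest magnitude belongs to gene A.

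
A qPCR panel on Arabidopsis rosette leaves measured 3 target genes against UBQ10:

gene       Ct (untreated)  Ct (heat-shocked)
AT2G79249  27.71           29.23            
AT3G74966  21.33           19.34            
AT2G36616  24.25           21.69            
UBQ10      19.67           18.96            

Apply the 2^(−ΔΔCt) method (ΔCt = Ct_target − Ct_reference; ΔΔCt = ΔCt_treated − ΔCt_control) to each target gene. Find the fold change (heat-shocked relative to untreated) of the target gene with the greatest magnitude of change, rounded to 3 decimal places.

AT2G79249: ΔΔCt = (29.23−18.96) − (27.71−19.67) = 10.27 − 8.04 = 2.23; fold change = 2^-2.23 = 0.213
AT3G74966: ΔΔCt = (19.34−18.96) − (21.33−19.67) = 0.38 − 1.66 = -1.28; fold change = 2^1.28 = 2.428
AT2G36616: ΔΔCt = (21.69−18.96) − (24.25−19.67) = 2.73 − 4.58 = -1.85; fold change = 2^1.85 = 3.605
AT2G79249 has the largest |ΔΔCt| = 2.23.

0.213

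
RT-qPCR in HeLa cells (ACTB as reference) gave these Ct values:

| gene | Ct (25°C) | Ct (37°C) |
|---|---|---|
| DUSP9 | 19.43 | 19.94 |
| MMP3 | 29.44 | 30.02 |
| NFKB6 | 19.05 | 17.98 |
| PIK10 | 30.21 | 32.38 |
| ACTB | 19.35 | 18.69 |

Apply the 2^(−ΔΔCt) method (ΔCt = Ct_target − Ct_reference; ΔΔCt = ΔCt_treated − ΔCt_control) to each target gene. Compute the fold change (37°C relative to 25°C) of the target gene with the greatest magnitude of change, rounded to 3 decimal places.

DUSP9: ΔΔCt = (19.94−18.69) − (19.43−19.35) = 1.25 − 0.08 = 1.17; fold change = 2^-1.17 = 0.444
MMP3: ΔΔCt = (30.02−18.69) − (29.44−19.35) = 11.33 − 10.09 = 1.24; fold change = 2^-1.24 = 0.423
NFKB6: ΔΔCt = (17.98−18.69) − (19.05−19.35) = -0.71 − (-0.30) = -0.41; fold change = 2^0.41 = 1.329
PIK10: ΔΔCt = (32.38−18.69) − (30.21−19.35) = 13.69 − 10.86 = 2.83; fold change = 2^-2.83 = 0.141
PIK10 has the largest |ΔΔCt| = 2.83.

0.141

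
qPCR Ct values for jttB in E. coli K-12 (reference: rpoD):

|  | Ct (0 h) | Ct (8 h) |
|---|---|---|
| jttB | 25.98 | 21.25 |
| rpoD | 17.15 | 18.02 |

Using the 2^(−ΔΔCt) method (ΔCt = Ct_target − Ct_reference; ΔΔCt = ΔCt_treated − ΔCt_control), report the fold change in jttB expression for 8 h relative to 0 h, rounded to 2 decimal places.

48.50

ΔCt(0 h) = 25.980 − 17.150 = 8.830
ΔCt(8 h) = 21.250 − 18.020 = 3.230
ΔΔCt = 3.230 − 8.830 = -5.600
Fold change = 2^(−(-5.600)) = 2^5.600 = 48.503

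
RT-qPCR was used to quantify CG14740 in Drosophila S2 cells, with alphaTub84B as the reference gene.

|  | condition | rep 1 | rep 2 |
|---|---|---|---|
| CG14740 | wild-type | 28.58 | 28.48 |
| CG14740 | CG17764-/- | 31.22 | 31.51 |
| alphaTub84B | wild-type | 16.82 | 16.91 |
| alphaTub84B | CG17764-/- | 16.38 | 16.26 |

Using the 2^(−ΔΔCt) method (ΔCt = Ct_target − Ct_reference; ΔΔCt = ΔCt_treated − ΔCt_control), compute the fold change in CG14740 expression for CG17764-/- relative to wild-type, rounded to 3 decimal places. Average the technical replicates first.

Mean Ct: CG14740 wild-type 28.530; CG14740 CG17764-/- 31.365; alphaTub84B wild-type 16.865; alphaTub84B CG17764-/- 16.320
ΔCt(wild-type) = 28.530 − 16.865 = 11.665
ΔCt(CG17764-/-) = 31.365 − 16.320 = 15.045
ΔΔCt = 15.045 − 11.665 = 3.380
Fold change = 2^(−3.380) = 0.0961

0.096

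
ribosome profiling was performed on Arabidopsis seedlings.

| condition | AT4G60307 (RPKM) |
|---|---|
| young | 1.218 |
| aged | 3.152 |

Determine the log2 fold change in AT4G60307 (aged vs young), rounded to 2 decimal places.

1.37

Fold change = 3.152 / 1.218 = 2.5878
log2(2.5878) = 1.372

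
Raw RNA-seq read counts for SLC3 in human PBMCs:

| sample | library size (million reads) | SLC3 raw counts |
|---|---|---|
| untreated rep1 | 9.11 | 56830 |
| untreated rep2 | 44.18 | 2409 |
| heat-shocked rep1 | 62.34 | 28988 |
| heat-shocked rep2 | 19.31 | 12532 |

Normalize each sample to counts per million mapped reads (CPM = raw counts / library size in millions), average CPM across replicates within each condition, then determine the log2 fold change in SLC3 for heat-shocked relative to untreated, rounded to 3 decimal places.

CPM(untreated rep1) = 56830 / 9.11 = 6238.1998
CPM(untreated rep2) = 2409 / 44.18 = 54.5269
CPM(heat-shocked rep1) = 28988 / 62.34 = 464.9984
CPM(heat-shocked rep2) = 12532 / 19.31 = 648.9902
mean CPM(untreated) = 3146.3634; mean CPM(heat-shocked) = 556.9943
Fold change = 556.9943 / 3146.3634 = 0.17703
log2(0.17703) = -2.4980

-2.498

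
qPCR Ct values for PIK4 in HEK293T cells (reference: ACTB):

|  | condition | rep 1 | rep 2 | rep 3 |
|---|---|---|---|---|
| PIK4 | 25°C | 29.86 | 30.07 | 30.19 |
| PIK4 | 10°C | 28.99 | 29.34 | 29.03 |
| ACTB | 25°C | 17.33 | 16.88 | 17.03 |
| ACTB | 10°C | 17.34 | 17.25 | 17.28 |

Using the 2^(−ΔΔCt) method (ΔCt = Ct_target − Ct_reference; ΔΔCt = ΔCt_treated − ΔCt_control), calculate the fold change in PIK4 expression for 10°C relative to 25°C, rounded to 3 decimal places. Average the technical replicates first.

2.189

Mean Ct: PIK4 25°C 30.040; PIK4 10°C 29.120; ACTB 25°C 17.080; ACTB 10°C 17.290
ΔCt(25°C) = 30.040 − 17.080 = 12.960
ΔCt(10°C) = 29.120 − 17.290 = 11.830
ΔΔCt = 11.830 − 12.960 = -1.130
Fold change = 2^(−(-1.130)) = 2^1.130 = 2.1886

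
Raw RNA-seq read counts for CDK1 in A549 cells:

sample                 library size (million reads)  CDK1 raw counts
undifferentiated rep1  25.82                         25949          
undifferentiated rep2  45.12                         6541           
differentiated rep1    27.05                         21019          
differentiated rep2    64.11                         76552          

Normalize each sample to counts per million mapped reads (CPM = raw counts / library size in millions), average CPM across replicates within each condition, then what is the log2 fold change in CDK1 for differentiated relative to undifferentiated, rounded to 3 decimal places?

0.777

CPM(undifferentiated rep1) = 25949 / 25.82 = 1004.9961
CPM(undifferentiated rep2) = 6541 / 45.12 = 144.9690
CPM(differentiated rep1) = 21019 / 27.05 = 777.0425
CPM(differentiated rep2) = 76552 / 64.11 = 1194.0727
mean CPM(undifferentiated) = 574.9825; mean CPM(differentiated) = 985.5576
Fold change = 985.5576 / 574.9825 = 1.71407
log2(1.71407) = 0.7774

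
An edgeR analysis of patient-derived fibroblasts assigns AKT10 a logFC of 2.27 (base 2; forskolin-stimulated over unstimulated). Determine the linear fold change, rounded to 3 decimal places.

Fold change = 2^(2.27) = 4.8232

4.823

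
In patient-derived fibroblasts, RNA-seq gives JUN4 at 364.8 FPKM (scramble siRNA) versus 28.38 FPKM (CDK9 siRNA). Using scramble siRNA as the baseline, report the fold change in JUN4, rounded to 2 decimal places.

0.08

Fold change = 28.38 / 364.8 = 0.078
JUN4 is downregulated.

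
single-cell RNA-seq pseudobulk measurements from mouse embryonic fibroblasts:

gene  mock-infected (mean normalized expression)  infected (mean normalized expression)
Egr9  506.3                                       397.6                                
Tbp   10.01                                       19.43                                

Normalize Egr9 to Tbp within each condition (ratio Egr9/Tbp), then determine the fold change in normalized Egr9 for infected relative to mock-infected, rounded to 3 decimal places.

Egr9/Tbp (mock-infected) = 506.3 / 10.01 = 50.579
Egr9/Tbp (infected) = 397.6 / 19.43 = 20.463
Fold change = 20.463 / 50.579 = 0.4046

0.405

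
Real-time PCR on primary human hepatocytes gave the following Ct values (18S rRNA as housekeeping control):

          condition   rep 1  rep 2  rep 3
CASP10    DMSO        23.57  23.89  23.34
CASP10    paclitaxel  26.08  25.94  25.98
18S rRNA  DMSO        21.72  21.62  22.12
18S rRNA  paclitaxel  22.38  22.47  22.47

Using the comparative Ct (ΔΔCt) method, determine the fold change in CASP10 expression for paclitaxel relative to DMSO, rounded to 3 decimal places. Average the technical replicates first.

Mean Ct: CASP10 DMSO 23.600; CASP10 paclitaxel 26.000; 18S rRNA DMSO 21.820; 18S rRNA paclitaxel 22.440
ΔCt(DMSO) = 23.600 − 21.820 = 1.780
ΔCt(paclitaxel) = 26.000 − 22.440 = 3.560
ΔΔCt = 3.560 − 1.780 = 1.780
Fold change = 2^(−1.780) = 0.2912

0.291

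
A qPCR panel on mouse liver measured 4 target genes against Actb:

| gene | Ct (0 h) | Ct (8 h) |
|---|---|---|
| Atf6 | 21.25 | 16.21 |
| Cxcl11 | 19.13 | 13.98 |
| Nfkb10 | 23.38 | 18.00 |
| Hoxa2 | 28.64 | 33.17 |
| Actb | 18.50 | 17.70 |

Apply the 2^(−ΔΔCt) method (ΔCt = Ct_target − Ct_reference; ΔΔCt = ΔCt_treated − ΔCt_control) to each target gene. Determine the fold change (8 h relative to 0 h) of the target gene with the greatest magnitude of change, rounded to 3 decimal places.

Atf6: ΔΔCt = (16.21−17.70) − (21.25−18.50) = -1.49 − 2.75 = -4.24; fold change = 2^4.24 = 18.896
Cxcl11: ΔΔCt = (13.98−17.70) − (19.13−18.50) = -3.72 − 0.63 = -4.35; fold change = 2^4.35 = 20.393
Nfkb10: ΔΔCt = (18.00−17.70) − (23.38−18.50) = 0.30 − 4.88 = -4.58; fold change = 2^4.58 = 23.918
Hoxa2: ΔΔCt = (33.17−17.70) − (28.64−18.50) = 15.47 − 10.14 = 5.33; fold change = 2^-5.33 = 0.025
Hoxa2 has the largest |ΔΔCt| = 5.33.

0.025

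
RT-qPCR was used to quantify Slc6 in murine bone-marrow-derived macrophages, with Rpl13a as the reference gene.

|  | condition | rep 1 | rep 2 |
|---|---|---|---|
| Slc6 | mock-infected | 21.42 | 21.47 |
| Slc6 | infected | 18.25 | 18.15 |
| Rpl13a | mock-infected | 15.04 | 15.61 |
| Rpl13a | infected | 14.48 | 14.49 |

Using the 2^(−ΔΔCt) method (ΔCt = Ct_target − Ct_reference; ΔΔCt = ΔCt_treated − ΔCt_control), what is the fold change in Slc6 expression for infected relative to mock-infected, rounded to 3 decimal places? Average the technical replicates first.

Mean Ct: Slc6 mock-infected 21.445; Slc6 infected 18.200; Rpl13a mock-infected 15.325; Rpl13a infected 14.485
ΔCt(mock-infected) = 21.445 − 15.325 = 6.120
ΔCt(infected) = 18.200 − 14.485 = 3.715
ΔΔCt = 3.715 − 6.120 = -2.405
Fold change = 2^(−(-2.405)) = 2^2.405 = 5.2964

5.296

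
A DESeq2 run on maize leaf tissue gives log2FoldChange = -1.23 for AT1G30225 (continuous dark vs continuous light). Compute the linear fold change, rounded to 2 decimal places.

Fold change = 2^(-1.23) = 0.426

0.43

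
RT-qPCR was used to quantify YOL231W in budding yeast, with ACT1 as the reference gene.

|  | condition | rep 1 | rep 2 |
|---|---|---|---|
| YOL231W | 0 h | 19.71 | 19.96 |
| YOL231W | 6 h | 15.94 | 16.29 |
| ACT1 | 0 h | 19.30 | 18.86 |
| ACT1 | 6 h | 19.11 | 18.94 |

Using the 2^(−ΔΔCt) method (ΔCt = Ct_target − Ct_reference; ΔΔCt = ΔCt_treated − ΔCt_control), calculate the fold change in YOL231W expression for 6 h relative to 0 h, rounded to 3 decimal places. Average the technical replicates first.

Mean Ct: YOL231W 0 h 19.835; YOL231W 6 h 16.115; ACT1 0 h 19.080; ACT1 6 h 19.025
ΔCt(0 h) = 19.835 − 19.080 = 0.755
ΔCt(6 h) = 16.115 − 19.025 = -2.910
ΔΔCt = -2.910 − 0.755 = -3.665
Fold change = 2^(−(-3.665)) = 2^3.665 = 12.6845

12.685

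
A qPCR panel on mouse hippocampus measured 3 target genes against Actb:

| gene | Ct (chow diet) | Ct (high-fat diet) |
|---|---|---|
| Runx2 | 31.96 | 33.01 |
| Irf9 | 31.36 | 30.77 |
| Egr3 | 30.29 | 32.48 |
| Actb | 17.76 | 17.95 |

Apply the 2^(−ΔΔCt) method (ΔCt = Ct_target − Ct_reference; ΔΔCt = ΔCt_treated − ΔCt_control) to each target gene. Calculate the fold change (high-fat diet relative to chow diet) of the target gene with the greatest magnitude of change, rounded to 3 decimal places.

0.250

Runx2: ΔΔCt = (33.01−17.95) − (31.96−17.76) = 15.06 − 14.20 = 0.86; fold change = 2^-0.86 = 0.551
Irf9: ΔΔCt = (30.77−17.95) − (31.36−17.76) = 12.82 − 13.60 = -0.78; fold change = 2^0.78 = 1.717
Egr3: ΔΔCt = (32.48−17.95) − (30.29−17.76) = 14.53 − 12.53 = 2.00; fold change = 2^-2.00 = 0.250
Egr3 has the largest |ΔΔCt| = 2.00.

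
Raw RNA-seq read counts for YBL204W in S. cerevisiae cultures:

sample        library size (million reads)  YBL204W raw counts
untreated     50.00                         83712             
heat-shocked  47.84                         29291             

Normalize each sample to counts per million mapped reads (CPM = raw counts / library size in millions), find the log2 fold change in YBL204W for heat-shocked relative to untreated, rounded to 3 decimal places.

-1.451

CPM(untreated) = 83712 / 50.00 = 1674.2400
CPM(heat-shocked) = 29291 / 47.84 = 612.2701
Fold change = 612.2701 / 1674.2400 = 0.36570
log2(0.36570) = -1.4513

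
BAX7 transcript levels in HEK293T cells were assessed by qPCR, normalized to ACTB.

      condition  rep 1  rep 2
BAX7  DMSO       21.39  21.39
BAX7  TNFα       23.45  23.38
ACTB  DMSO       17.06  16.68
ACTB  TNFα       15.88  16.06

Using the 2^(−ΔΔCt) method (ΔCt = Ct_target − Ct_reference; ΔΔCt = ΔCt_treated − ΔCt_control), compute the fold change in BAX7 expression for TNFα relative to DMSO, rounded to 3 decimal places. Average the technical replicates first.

Mean Ct: BAX7 DMSO 21.390; BAX7 TNFα 23.415; ACTB DMSO 16.870; ACTB TNFα 15.970
ΔCt(DMSO) = 21.390 − 16.870 = 4.520
ΔCt(TNFα) = 23.415 − 15.970 = 7.445
ΔΔCt = 7.445 − 4.520 = 2.925
Fold change = 2^(−2.925) = 0.1317

0.132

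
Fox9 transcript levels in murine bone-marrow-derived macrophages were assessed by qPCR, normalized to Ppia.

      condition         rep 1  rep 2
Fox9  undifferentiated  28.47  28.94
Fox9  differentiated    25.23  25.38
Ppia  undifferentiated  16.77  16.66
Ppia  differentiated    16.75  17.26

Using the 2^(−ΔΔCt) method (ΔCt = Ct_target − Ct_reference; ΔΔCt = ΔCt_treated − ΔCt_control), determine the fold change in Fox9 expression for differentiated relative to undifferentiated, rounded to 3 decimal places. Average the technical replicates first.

12.906

Mean Ct: Fox9 undifferentiated 28.705; Fox9 differentiated 25.305; Ppia undifferentiated 16.715; Ppia differentiated 17.005
ΔCt(undifferentiated) = 28.705 − 16.715 = 11.990
ΔCt(differentiated) = 25.305 − 17.005 = 8.300
ΔΔCt = 8.300 − 11.990 = -3.690
Fold change = 2^(−(-3.690)) = 2^3.690 = 12.9063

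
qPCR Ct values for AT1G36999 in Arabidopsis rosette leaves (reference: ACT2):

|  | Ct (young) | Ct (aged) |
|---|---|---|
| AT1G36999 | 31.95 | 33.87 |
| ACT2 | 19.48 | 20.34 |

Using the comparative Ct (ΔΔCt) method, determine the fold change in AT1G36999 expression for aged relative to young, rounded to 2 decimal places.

ΔCt(young) = 31.950 − 19.480 = 12.470
ΔCt(aged) = 33.870 − 20.340 = 13.530
ΔΔCt = 13.530 − 12.470 = 1.060
Fold change = 2^(−1.060) = 0.480

0.48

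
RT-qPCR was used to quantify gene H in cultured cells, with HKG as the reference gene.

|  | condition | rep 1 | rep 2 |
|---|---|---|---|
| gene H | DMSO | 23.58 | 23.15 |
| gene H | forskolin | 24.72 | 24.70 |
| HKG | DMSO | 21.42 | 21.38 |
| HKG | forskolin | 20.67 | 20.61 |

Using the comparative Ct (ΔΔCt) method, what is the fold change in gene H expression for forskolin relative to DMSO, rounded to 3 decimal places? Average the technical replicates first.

Mean Ct: gene H DMSO 23.365; gene H forskolin 24.710; HKG DMSO 21.400; HKG forskolin 20.640
ΔCt(DMSO) = 23.365 − 21.400 = 1.965
ΔCt(forskolin) = 24.710 − 20.640 = 4.070
ΔΔCt = 4.070 − 1.965 = 2.105
Fold change = 2^(−2.105) = 0.2325

0.232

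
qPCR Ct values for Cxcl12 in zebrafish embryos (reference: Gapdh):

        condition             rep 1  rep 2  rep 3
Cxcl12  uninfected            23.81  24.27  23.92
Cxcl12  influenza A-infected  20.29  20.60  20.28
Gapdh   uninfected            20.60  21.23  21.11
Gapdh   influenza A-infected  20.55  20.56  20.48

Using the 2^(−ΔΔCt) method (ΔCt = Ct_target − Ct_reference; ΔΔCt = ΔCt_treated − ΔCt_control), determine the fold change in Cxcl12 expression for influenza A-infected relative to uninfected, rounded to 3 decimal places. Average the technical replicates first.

8.938

Mean Ct: Cxcl12 uninfected 24.000; Cxcl12 influenza A-infected 20.390; Gapdh uninfected 20.980; Gapdh influenza A-infected 20.530
ΔCt(uninfected) = 24.000 − 20.980 = 3.020
ΔCt(influenza A-infected) = 20.390 − 20.530 = -0.140
ΔΔCt = -0.140 − 3.020 = -3.160
Fold change = 2^(−(-3.160)) = 2^3.160 = 8.9383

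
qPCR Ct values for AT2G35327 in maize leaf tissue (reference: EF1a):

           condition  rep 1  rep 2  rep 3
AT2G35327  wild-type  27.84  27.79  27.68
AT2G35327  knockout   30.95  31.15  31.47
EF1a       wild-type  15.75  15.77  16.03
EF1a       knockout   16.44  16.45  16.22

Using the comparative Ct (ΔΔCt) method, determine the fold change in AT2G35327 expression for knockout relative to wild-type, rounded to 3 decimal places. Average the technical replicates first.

0.134

Mean Ct: AT2G35327 wild-type 27.770; AT2G35327 knockout 31.190; EF1a wild-type 15.850; EF1a knockout 16.370
ΔCt(wild-type) = 27.770 − 15.850 = 11.920
ΔCt(knockout) = 31.190 − 16.370 = 14.820
ΔΔCt = 14.820 − 11.920 = 2.900
Fold change = 2^(−2.900) = 0.1340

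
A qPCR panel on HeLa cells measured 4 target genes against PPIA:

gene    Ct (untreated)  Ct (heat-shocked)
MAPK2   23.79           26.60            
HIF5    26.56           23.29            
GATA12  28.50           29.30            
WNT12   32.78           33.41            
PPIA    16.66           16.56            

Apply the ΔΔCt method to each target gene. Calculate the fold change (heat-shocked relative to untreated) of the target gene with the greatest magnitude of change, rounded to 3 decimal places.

9.000

MAPK2: ΔΔCt = (26.60−16.56) − (23.79−16.66) = 10.04 − 7.13 = 2.91; fold change = 2^-2.91 = 0.133
HIF5: ΔΔCt = (23.29−16.56) − (26.56−16.66) = 6.73 − 9.90 = -3.17; fold change = 2^3.17 = 9.000
GATA12: ΔΔCt = (29.30−16.56) − (28.50−16.66) = 12.74 − 11.84 = 0.90; fold change = 2^-0.90 = 0.536
WNT12: ΔΔCt = (33.41−16.56) − (32.78−16.66) = 16.85 − 16.12 = 0.73; fold change = 2^-0.73 = 0.603
HIF5 has the largest |ΔΔCt| = 3.17.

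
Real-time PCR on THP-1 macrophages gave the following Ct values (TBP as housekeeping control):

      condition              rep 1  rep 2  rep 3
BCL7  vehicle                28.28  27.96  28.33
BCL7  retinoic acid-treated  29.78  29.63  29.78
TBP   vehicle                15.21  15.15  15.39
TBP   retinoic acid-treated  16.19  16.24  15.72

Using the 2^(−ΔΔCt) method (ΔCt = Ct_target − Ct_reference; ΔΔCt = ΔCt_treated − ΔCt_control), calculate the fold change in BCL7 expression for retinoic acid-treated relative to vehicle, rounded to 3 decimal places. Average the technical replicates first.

Mean Ct: BCL7 vehicle 28.190; BCL7 retinoic acid-treated 29.730; TBP vehicle 15.250; TBP retinoic acid-treated 16.050
ΔCt(vehicle) = 28.190 − 15.250 = 12.940
ΔCt(retinoic acid-treated) = 29.730 − 16.050 = 13.680
ΔΔCt = 13.680 − 12.940 = 0.740
Fold change = 2^(−0.740) = 0.5987

0.599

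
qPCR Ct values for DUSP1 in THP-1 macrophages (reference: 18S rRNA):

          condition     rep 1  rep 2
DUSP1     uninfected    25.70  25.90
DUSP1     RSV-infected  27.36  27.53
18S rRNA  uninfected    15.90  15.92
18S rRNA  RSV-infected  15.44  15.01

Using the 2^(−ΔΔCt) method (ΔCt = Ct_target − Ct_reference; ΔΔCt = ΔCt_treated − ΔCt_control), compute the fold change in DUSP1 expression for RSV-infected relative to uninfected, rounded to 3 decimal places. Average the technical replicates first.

0.199

Mean Ct: DUSP1 uninfected 25.800; DUSP1 RSV-infected 27.445; 18S rRNA uninfected 15.910; 18S rRNA RSV-infected 15.225
ΔCt(uninfected) = 25.800 − 15.910 = 9.890
ΔCt(RSV-infected) = 27.445 − 15.225 = 12.220
ΔΔCt = 12.220 − 9.890 = 2.330
Fold change = 2^(−2.330) = 0.1989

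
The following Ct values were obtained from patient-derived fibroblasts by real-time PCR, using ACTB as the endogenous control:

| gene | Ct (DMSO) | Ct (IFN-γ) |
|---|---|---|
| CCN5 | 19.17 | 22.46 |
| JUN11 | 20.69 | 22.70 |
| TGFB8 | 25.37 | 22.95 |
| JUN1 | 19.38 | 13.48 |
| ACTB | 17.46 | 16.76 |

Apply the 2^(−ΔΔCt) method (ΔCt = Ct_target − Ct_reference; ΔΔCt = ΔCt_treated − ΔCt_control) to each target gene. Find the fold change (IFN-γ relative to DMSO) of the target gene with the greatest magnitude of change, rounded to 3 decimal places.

CCN5: ΔΔCt = (22.46−16.76) − (19.17−17.46) = 5.70 − 1.71 = 3.99; fold change = 2^-3.99 = 0.063
JUN11: ΔΔCt = (22.70−16.76) − (20.69−17.46) = 5.94 − 3.23 = 2.71; fold change = 2^-2.71 = 0.153
TGFB8: ΔΔCt = (22.95−16.76) − (25.37−17.46) = 6.19 − 7.91 = -1.72; fold change = 2^1.72 = 3.294
JUN1: ΔΔCt = (13.48−16.76) − (19.38−17.46) = -3.28 − 1.92 = -5.20; fold change = 2^5.20 = 36.758
JUN1 has the largest |ΔΔCt| = 5.20.

36.758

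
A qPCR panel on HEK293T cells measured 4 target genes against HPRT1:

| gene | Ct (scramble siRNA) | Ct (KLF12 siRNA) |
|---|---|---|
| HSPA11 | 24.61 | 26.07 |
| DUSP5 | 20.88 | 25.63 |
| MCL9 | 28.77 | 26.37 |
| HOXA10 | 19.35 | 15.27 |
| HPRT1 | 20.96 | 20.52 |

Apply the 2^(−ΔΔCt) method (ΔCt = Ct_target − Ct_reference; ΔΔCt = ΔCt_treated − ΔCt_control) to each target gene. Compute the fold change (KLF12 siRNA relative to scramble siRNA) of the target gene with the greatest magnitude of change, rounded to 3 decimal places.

0.027

HSPA11: ΔΔCt = (26.07−20.52) − (24.61−20.96) = 5.55 − 3.65 = 1.90; fold change = 2^-1.90 = 0.268
DUSP5: ΔΔCt = (25.63−20.52) − (20.88−20.96) = 5.11 − (-0.08) = 5.19; fold change = 2^-5.19 = 0.027
MCL9: ΔΔCt = (26.37−20.52) − (28.77−20.96) = 5.85 − 7.81 = -1.96; fold change = 2^1.96 = 3.891
HOXA10: ΔΔCt = (15.27−20.52) − (19.35−20.96) = -5.25 − (-1.61) = -3.64; fold change = 2^3.64 = 12.467
DUSP5 has the largest |ΔΔCt| = 5.19.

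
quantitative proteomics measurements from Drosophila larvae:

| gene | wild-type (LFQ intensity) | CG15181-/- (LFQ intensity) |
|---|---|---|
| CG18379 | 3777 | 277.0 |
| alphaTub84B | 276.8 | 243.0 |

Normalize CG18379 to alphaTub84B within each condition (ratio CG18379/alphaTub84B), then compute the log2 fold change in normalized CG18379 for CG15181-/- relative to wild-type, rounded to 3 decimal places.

-3.581

CG18379/alphaTub84B (wild-type) = 3777 / 276.8 = 13.645
CG18379/alphaTub84B (CG15181-/-) = 277.0 / 243.0 = 1.1399
Fold change = 1.1399 / 13.645 = 0.0835
log2(0.0835) = -3.5814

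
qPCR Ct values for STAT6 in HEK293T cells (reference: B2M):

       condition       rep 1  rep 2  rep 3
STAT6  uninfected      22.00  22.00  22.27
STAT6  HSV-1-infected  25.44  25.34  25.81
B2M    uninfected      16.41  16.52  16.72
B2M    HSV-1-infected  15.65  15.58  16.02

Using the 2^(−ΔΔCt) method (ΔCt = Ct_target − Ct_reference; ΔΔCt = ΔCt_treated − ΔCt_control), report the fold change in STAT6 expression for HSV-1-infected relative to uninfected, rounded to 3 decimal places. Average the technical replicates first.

Mean Ct: STAT6 uninfected 22.090; STAT6 HSV-1-infected 25.530; B2M uninfected 16.550; B2M HSV-1-infected 15.750
ΔCt(uninfected) = 22.090 − 16.550 = 5.540
ΔCt(HSV-1-infected) = 25.530 − 15.750 = 9.780
ΔΔCt = 9.780 − 5.540 = 4.240
Fold change = 2^(−4.240) = 0.0529

0.053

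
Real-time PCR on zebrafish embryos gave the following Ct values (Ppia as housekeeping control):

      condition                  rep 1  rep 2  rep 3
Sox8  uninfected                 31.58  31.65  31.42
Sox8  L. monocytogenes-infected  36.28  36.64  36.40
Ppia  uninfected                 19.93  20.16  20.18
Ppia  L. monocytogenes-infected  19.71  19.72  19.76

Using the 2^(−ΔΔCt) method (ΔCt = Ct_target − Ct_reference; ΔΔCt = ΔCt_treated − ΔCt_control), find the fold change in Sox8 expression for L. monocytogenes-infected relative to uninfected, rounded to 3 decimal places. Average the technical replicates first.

Mean Ct: Sox8 uninfected 31.550; Sox8 L. monocytogenes-infected 36.440; Ppia uninfected 20.090; Ppia L. monocytogenes-infected 19.730
ΔCt(uninfected) = 31.550 − 20.090 = 11.460
ΔCt(L. monocytogenes-infected) = 36.440 − 19.730 = 16.710
ΔΔCt = 16.710 − 11.460 = 5.250
Fold change = 2^(−5.250) = 0.0263

0.026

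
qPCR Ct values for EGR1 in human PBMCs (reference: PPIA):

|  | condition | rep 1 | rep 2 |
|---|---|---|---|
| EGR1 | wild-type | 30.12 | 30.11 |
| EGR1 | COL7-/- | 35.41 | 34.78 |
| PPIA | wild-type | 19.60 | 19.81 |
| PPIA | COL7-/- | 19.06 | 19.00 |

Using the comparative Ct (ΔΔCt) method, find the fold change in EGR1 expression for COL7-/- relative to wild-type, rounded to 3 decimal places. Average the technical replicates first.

Mean Ct: EGR1 wild-type 30.115; EGR1 COL7-/- 35.095; PPIA wild-type 19.705; PPIA COL7-/- 19.030
ΔCt(wild-type) = 30.115 − 19.705 = 10.410
ΔCt(COL7-/-) = 35.095 − 19.030 = 16.065
ΔΔCt = 16.065 − 10.410 = 5.655
Fold change = 2^(−5.655) = 0.0198

0.020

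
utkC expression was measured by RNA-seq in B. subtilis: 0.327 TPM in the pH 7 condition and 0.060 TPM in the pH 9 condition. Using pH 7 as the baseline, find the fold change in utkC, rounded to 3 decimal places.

Fold change = 0.060 / 0.327 = 0.1835
utkC is downregulated.

0.183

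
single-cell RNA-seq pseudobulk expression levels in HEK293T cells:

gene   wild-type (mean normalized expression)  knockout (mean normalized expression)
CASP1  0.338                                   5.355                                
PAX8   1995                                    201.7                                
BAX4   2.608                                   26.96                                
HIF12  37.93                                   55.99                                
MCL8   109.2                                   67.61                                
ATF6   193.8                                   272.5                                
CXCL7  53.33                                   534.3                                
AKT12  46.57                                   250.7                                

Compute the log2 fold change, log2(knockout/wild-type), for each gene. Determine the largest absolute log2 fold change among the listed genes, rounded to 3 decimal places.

log2(5.355/0.338) = 3.986  (CASP1)
log2(201.7/1995) = -3.306  (PAX8)
log2(26.96/2.608) = 3.370  (BAX4)
log2(55.99/37.93) = 0.562  (HIF12)
log2(67.61/109.2) = -0.692  (MCL8)
log2(272.5/193.8) = 0.492  (ATF6)
log2(534.3/53.33) = 3.325  (CXCL7)
log2(250.7/46.57) = 2.428  (AKT12)
The largest magnitude belongs to CASP1.

3.986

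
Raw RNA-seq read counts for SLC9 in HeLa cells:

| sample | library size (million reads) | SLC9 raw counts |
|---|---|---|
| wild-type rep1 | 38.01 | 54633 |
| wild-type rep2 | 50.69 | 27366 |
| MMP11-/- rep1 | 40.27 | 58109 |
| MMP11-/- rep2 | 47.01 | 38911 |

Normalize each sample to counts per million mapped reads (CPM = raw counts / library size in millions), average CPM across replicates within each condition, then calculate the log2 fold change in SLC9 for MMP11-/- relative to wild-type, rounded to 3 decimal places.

CPM(wild-type rep1) = 54633 / 38.01 = 1437.3323
CPM(wild-type rep2) = 27366 / 50.69 = 539.8698
CPM(MMP11-/- rep1) = 58109 / 40.27 = 1442.9849
CPM(MMP11-/- rep2) = 38911 / 47.01 = 827.7175
mean CPM(wild-type) = 988.6010; mean CPM(MMP11-/-) = 1135.3512
Fold change = 1135.3512 / 988.6010 = 1.14844
log2(1.14844) = 0.1997

0.200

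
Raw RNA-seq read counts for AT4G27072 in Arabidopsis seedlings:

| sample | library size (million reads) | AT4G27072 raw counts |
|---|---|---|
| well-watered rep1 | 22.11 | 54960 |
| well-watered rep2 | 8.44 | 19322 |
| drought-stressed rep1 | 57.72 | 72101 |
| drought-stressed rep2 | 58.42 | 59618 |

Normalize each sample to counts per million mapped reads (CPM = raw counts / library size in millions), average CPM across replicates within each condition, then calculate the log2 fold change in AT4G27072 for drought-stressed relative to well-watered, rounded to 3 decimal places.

-1.073

CPM(well-watered rep1) = 54960 / 22.11 = 2485.7531
CPM(well-watered rep2) = 19322 / 8.44 = 2289.3365
CPM(drought-stressed rep1) = 72101 / 57.72 = 1249.1511
CPM(drought-stressed rep2) = 59618 / 58.42 = 1020.5067
mean CPM(well-watered) = 2387.5448; mean CPM(drought-stressed) = 1134.8289
Fold change = 1134.8289 / 2387.5448 = 0.47531
log2(0.47531) = -1.0731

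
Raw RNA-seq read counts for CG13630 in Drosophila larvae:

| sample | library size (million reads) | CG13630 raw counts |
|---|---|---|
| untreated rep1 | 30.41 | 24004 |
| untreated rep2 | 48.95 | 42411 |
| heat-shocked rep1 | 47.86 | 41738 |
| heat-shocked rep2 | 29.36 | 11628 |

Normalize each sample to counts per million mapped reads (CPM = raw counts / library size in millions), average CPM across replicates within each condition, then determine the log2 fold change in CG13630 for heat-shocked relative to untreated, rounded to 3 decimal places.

-0.385

CPM(untreated rep1) = 24004 / 30.41 = 789.3456
CPM(untreated rep2) = 42411 / 48.95 = 866.4147
CPM(heat-shocked rep1) = 41738 / 47.86 = 872.0852
CPM(heat-shocked rep2) = 11628 / 29.36 = 396.0490
mean CPM(untreated) = 827.8802; mean CPM(heat-shocked) = 634.0671
Fold change = 634.0671 / 827.8802 = 0.76589
log2(0.76589) = -0.3848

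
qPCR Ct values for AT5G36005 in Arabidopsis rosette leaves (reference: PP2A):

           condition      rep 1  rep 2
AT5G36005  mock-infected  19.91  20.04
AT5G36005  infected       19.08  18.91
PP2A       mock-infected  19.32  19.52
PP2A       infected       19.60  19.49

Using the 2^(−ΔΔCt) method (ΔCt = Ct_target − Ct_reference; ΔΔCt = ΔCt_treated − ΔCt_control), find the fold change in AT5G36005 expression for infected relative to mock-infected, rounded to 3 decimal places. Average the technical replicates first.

2.151

Mean Ct: AT5G36005 mock-infected 19.975; AT5G36005 infected 18.995; PP2A mock-infected 19.420; PP2A infected 19.545
ΔCt(mock-infected) = 19.975 − 19.420 = 0.555
ΔCt(infected) = 18.995 − 19.545 = -0.550
ΔΔCt = -0.550 − 0.555 = -1.105
Fold change = 2^(−(-1.105)) = 2^1.105 = 2.1510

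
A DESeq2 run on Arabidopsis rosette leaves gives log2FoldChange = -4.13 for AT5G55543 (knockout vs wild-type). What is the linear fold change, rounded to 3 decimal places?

Fold change = 2^(-4.13) = 0.0571
That is, AT5G55543 drops to 5.7% of the wild-type level.

0.057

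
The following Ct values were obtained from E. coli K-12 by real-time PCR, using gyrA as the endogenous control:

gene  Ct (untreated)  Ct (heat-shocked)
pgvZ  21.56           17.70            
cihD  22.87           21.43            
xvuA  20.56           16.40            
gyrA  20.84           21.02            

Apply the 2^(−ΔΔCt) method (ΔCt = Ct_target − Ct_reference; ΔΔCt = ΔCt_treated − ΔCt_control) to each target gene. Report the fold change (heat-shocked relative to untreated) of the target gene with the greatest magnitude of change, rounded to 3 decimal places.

pgvZ: ΔΔCt = (17.70−21.02) − (21.56−20.84) = -3.32 − 0.72 = -4.04; fold change = 2^4.04 = 16.450
cihD: ΔΔCt = (21.43−21.02) − (22.87−20.84) = 0.41 − 2.03 = -1.62; fold change = 2^1.62 = 3.074
xvuA: ΔΔCt = (16.40−21.02) − (20.56−20.84) = -4.62 − (-0.28) = -4.34; fold change = 2^4.34 = 20.252
xvuA has the largest |ΔΔCt| = 4.34.

20.252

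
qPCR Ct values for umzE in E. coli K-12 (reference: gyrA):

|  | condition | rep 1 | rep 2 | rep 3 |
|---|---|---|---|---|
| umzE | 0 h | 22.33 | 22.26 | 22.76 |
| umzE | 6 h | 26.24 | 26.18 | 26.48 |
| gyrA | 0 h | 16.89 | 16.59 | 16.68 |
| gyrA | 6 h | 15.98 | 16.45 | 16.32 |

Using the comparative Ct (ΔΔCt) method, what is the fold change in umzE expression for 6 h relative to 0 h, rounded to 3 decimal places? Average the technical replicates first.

Mean Ct: umzE 0 h 22.450; umzE 6 h 26.300; gyrA 0 h 16.720; gyrA 6 h 16.250
ΔCt(0 h) = 22.450 − 16.720 = 5.730
ΔCt(6 h) = 26.300 − 16.250 = 10.050
ΔΔCt = 10.050 − 5.730 = 4.320
Fold change = 2^(−4.320) = 0.0501

0.050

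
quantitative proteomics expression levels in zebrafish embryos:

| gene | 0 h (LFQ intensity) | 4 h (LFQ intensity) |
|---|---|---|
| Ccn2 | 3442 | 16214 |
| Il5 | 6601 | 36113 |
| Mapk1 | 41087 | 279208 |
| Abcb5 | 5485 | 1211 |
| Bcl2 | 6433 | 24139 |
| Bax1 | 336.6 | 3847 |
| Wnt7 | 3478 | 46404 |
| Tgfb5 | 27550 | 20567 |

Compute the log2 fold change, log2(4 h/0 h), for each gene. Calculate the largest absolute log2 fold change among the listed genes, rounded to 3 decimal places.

log2(16214/3442) = 2.236  (Ccn2)
log2(36113/6601) = 2.452  (Il5)
log2(279208/41087) = 2.765  (Mapk1)
log2(1211/5485) = -2.179  (Abcb5)
log2(24139/6433) = 1.908  (Bcl2)
log2(3847/336.6) = 3.515  (Bax1)
log2(46404/3478) = 3.738  (Wnt7)
log2(20567/27550) = -0.422  (Tgfb5)
The largest magnitude belongs to Wnt7.

3.738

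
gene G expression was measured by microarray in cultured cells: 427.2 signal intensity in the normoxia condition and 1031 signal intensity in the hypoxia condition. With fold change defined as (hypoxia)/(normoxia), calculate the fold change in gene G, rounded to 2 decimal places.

2.41

Fold change = 1031 / 427.2 = 2.413
gene G is upregulated.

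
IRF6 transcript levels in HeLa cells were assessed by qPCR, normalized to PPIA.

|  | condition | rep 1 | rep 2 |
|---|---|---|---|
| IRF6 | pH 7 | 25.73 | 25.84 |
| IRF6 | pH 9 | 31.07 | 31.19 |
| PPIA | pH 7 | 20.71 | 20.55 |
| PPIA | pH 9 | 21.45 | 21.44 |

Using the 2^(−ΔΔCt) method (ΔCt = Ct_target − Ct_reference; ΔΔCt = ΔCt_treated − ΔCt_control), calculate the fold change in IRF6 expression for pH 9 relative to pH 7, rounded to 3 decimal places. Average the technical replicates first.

Mean Ct: IRF6 pH 7 25.785; IRF6 pH 9 31.130; PPIA pH 7 20.630; PPIA pH 9 21.445
ΔCt(pH 7) = 25.785 − 20.630 = 5.155
ΔCt(pH 9) = 31.130 − 21.445 = 9.685
ΔΔCt = 9.685 − 5.155 = 4.530
Fold change = 2^(−4.530) = 0.0433

0.043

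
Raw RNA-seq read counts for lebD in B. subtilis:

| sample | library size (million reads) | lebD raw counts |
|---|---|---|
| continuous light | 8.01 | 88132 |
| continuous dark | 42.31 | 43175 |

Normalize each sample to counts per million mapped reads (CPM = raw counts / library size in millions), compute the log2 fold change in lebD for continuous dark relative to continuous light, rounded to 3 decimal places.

-3.431

CPM(continuous light) = 88132 / 8.01 = 11002.7466
CPM(continuous dark) = 43175 / 42.31 = 1020.4443
Fold change = 1020.4443 / 11002.7466 = 0.09274
log2(0.09274) = -3.4306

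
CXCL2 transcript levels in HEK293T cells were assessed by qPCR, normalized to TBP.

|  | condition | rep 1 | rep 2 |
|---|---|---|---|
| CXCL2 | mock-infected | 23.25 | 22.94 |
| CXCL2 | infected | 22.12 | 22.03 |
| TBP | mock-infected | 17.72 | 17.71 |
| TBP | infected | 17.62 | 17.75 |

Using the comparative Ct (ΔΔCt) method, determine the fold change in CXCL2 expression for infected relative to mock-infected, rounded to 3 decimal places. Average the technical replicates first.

1.986

Mean Ct: CXCL2 mock-infected 23.095; CXCL2 infected 22.075; TBP mock-infected 17.715; TBP infected 17.685
ΔCt(mock-infected) = 23.095 − 17.715 = 5.380
ΔCt(infected) = 22.075 − 17.685 = 4.390
ΔΔCt = 4.390 − 5.380 = -0.990
Fold change = 2^(−(-0.990)) = 2^0.990 = 1.9862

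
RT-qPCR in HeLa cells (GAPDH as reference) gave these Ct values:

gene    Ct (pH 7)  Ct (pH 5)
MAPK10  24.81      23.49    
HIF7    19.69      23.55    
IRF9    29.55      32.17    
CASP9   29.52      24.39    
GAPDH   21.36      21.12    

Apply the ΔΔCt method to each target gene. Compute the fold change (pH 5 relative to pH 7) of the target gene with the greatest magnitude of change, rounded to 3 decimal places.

29.651

MAPK10: ΔΔCt = (23.49−21.12) − (24.81−21.36) = 2.37 − 3.45 = -1.08; fold change = 2^1.08 = 2.114
HIF7: ΔΔCt = (23.55−21.12) − (19.69−21.36) = 2.43 − (-1.67) = 4.10; fold change = 2^-4.10 = 0.058
IRF9: ΔΔCt = (32.17−21.12) − (29.55−21.36) = 11.05 − 8.19 = 2.86; fold change = 2^-2.86 = 0.138
CASP9: ΔΔCt = (24.39−21.12) − (29.52−21.36) = 3.27 − 8.16 = -4.89; fold change = 2^4.89 = 29.651
CASP9 has the largest |ΔΔCt| = 4.89.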